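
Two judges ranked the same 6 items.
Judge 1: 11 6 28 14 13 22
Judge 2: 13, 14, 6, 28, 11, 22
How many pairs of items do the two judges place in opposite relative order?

There are 9 discordant pairs.

Assign each item its position (1..6) in the first ordering, then rewrite the second ordering as that position sequence:
positions: 11→1, 6→2, 28→3, 14→4, 13→5, 22→6
second ordering as positions: [5, 4, 2, 3, 1, 6]
Discordant pairs = inversions in this position sequence.
5: 4, 2, 3, 1 → 4
4: 2, 3, 1 → 3
2: 1 → 1
3: 1 → 1
1: 0
6: 0
Total: 4 + 3 + 1 + 1 + 0 + 0 = 9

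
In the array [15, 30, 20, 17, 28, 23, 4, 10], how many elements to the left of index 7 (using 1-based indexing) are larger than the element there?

6

The element at index 7 is 4.
Elements before it: 15, 30, 20, 17, 28, 23
Those larger than 4: 15, 30, 20, 17, 28, 23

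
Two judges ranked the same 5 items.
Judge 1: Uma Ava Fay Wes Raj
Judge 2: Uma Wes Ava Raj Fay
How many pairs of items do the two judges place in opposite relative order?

3

Assign each item its position (1..5) in the first ordering, then rewrite the second ordering as that position sequence:
positions: Uma→1, Ava→2, Fay→3, Wes→4, Raj→5
second ordering as positions: [1, 4, 2, 5, 3]
Discordant pairs = inversions in this position sequence.
1: 0
4: 2, 3 → 2
2: 0
5: 3 → 1
3: 0
Total: 0 + 2 + 0 + 1 + 0 = 3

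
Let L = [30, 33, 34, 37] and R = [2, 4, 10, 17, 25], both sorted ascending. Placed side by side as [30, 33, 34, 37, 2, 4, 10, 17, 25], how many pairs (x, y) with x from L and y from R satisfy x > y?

20

Count, for every r in R, how many entries of L exceed r:
r = 2: 30, 33, 34, 37 → 4
r = 4: 30, 33, 34, 37 → 4
r = 10: 30, 33, 34, 37 → 4
r = 17: 30, 33, 34, 37 → 4
r = 25: 30, 33, 34, 37 → 4
Cross-inversions: 4 + 4 + 4 + 4 + 4 = 20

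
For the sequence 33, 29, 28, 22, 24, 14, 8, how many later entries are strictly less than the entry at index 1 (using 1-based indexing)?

6 such elements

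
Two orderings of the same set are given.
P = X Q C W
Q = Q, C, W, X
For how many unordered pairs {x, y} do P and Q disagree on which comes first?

3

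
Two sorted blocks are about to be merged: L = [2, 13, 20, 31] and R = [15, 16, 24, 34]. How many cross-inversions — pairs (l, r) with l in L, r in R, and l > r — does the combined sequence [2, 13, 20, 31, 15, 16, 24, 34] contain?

5 split inversions

Take each right-half value and tally the left-half values above it:
r = 15: 20, 31 → 2
r = 16: 20, 31 → 2
r = 24: 31 → 1
r = 34: none → 0
Cross-inversions: 2 + 2 + 1 + 0 = 5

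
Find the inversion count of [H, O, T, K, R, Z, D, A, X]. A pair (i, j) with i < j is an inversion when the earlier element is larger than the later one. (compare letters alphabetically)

For each element, count later entries that are smaller:
H: 2
O: 3
T: 4
K: 2
R: 2
Z: 3
D: 1
A: 0
X: 0
Sum: 2 + 3 + 4 + 2 + 2 + 3 + 1 + 0 + 0 = 17

17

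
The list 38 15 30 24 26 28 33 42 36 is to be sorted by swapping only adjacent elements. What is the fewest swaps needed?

11 swaps

Minimum adjacent swaps = number of inversions (each swap of adjacent out-of-order elements removes one inversion and no swap can remove more).
Count inversions — for each element, later elements that are smaller:
38: 15, 30, 24, 26, 28, 33, 36 → 7
15: none → 0
30: 24, 26, 28 → 3
24: none → 0
26: none → 0
28: none → 0
33: none → 0
42: 36 → 1
36: none → 0
Total inversions: 7 + 0 + 3 + 0 + 0 + 0 + 0 + 1 + 0 = 11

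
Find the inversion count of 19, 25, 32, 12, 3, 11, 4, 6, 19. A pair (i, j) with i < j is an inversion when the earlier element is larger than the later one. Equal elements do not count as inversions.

23

Sweep left to right; for each value list the smaller values that follow it:
19: 5
25: 6
32: 6
12: 4
3: 0
11: 2
4: 0
6: 0
19: 0
Sum: 5 + 6 + 6 + 4 + 0 + 2 + 0 + 0 + 0 = 23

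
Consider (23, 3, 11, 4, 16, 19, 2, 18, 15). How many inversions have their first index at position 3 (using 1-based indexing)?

The element at index 3 is 11.
Elements after it: 4, 16, 19, 2, 18, 15
Those smaller than 11: 4, 2

2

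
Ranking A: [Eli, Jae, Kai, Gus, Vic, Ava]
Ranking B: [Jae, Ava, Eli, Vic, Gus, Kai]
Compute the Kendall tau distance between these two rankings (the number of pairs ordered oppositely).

Assign each item its position (1..6) in the first ordering, then rewrite the second ordering as that position sequence:
positions: Eli→1, Jae→2, Kai→3, Gus→4, Vic→5, Ava→6
second ordering as positions: [2, 6, 1, 5, 4, 3]
Discordant pairs = inversions in this position sequence.
2: 1 → 1
6: 1, 5, 4, 3 → 4
1: 0
5: 4, 3 → 2
4: 3 → 1
3: 0
Total: 1 + 4 + 0 + 2 + 1 + 0 = 8

Discordant pairs: 8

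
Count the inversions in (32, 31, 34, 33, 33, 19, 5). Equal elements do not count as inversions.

14

Count, for each position, how many later elements it exceeds:
32 → 31, 19, 5 → 3
31 → 19, 5 → 2
34 → 33, 33, 19, 5 → 4
33 → 19, 5 → 2
33 → 19, 5 → 2
19 → 5 → 1
5 → none → 0
Sum: 3 + 2 + 4 + 2 + 2 + 1 + 0 = 14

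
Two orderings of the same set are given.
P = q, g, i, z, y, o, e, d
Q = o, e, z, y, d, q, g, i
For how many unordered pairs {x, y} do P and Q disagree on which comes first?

There are 19 disagreeing pairs.

Assign each item its position (1..8) in the first ordering, then rewrite the second ordering as that position sequence:
positions: q→1, g→2, i→3, z→4, y→5, o→6, e→7, d→8
second ordering as positions: [6, 7, 4, 5, 8, 1, 2, 3]
Discordant pairs = inversions in this position sequence.
6: 4, 5, 1, 2, 3 → 5
7: 4, 5, 1, 2, 3 → 5
4: 1, 2, 3 → 3
5: 1, 2, 3 → 3
8: 1, 2, 3 → 3
1: 0
2: 0
3: 0
Total: 5 + 5 + 3 + 3 + 3 + 0 + 0 + 0 = 19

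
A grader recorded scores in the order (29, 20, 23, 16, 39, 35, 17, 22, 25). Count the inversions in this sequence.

Out-of-order pairs: 18

For each element, count later entries that are smaller:
29: 6
20: 2
23: 3
16: 0
39: 4
35: 3
17: 0
22: 0
25: 0
Sum: 6 + 2 + 3 + 0 + 4 + 3 + 0 + 0 + 0 = 18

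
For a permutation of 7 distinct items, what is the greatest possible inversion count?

21 inversions

A reversed (strictly descending) arrangement makes every pair an inversion, giving C(7, 2) inversions.
C(7, 2) = 7·6/2 = 21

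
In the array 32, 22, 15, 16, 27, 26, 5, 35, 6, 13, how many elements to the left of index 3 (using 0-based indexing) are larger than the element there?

2 such elements

The element at index 3 is 16.
Elements before it: 32, 22, 15
Those larger than 16: 32, 22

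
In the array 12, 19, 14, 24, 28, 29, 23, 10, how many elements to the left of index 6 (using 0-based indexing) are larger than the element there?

3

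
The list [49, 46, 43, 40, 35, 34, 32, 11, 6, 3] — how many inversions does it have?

For each element, count later entries that are smaller:
49 → 46, 43, 40, 35, 34, 32, 11, 6, 3 → 9
46 → 43, 40, 35, 34, 32, 11, 6, 3 → 8
43 → 40, 35, 34, 32, 11, 6, 3 → 7
40 → 35, 34, 32, 11, 6, 3 → 6
35 → 34, 32, 11, 6, 3 → 5
34 → 32, 11, 6, 3 → 4
32 → 11, 6, 3 → 3
11 → 6, 3 → 2
6 → 3 → 1
3 → none → 0
Sum: 9 + 8 + 7 + 6 + 5 + 4 + 3 + 2 + 1 + 0 = 45

45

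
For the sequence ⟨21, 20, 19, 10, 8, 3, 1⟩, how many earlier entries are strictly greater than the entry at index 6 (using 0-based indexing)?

The element at index 6 is 1.
Elements before it: 21, 20, 19, 10, 8, 3
Those larger than 1: 21, 20, 19, 10, 8, 3

6 such elements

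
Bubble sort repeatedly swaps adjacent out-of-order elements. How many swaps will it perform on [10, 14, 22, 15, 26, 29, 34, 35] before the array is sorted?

1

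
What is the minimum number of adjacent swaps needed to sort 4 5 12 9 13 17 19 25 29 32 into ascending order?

1

The minimum number of adjacent swaps to sort an array equals its inversion count, since every such swap removes exactly one inversion.
Count inversions — for each element, later elements that are smaller:
4: none → 0
5: none → 0
12: 9 → 1
9: none → 0
13: none → 0
17: none → 0
19: none → 0
25: none → 0
29: none → 0
32: none → 0
Total inversions: 0 + 0 + 1 + 0 + 0 + 0 + 0 + 0 + 0 + 0 = 1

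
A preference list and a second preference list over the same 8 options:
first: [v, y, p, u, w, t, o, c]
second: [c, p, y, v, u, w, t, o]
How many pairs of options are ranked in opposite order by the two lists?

There are 10 pairs.

Assign each item its position (1..8) in the first ordering, then rewrite the second ordering as that position sequence:
positions: v→1, y→2, p→3, u→4, w→5, t→6, o→7, c→8
second ordering as positions: [8, 3, 2, 1, 4, 5, 6, 7]
Discordant pairs = inversions in this position sequence.
8: 3, 2, 1, 4, 5, 6, 7 → 7
3: 2, 1 → 2
2: 1 → 1
1: 0
4: 0
5: 0
6: 0
7: 0
Total: 7 + 2 + 1 + 0 + 0 + 0 + 0 + 0 = 10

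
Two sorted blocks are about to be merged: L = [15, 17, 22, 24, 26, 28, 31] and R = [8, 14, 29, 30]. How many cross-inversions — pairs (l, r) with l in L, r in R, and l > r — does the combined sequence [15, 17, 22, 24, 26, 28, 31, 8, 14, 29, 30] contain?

16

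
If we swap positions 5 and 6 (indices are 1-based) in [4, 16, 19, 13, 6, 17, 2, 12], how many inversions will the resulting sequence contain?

17

Positions 5 and 6 hold 6 and 17; after swapping, the array is [4, 16, 19, 13, 17, 6, 2, 12].
Sweep left to right; for each value list the smaller values that follow it:
4 → 2 → 1
16 → 13, 6, 2, 12 → 4
19 → 13, 17, 6, 2, 12 → 5
13 → 6, 2, 12 → 3
17 → 6, 2, 12 → 3
6 → 2 → 1
2 → none → 0
12 → none → 0
Sum: 1 + 4 + 5 + 3 + 3 + 1 + 0 + 0 = 17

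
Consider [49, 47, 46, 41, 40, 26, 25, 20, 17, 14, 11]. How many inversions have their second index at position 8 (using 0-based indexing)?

8

The element at index 8 is 17.
Elements before it: 49, 47, 46, 41, 40, 26, 25, 20
Those larger than 17: 49, 47, 46, 41, 40, 26, 25, 20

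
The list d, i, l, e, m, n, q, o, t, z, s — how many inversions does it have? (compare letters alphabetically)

5 inversions

For each element, count later entries that are smaller:
d → none → 0
i → e → 1
l → e → 1
e → none → 0
m → none → 0
n → none → 0
q → o → 1
o → none → 0
t → s → 1
z → s → 1
s → none → 0
Sum: 0 + 1 + 1 + 0 + 0 + 0 + 1 + 0 + 1 + 1 + 0 = 5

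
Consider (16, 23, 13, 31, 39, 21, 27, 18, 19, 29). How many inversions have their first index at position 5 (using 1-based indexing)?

The element at index 5 is 39.
Elements after it: 21, 27, 18, 19, 29
Those smaller than 39: 21, 27, 18, 19, 29

5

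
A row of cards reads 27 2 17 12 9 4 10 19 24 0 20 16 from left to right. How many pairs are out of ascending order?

32

Count, for each position, how many later elements it exceeds:
27: 11
2: 1
17: 6
12: 4
9: 2
4: 1
10: 1
19: 2
24: 3
0: 0
20: 1
16: 0
Sum: 11 + 1 + 6 + 4 + 2 + 1 + 1 + 2 + 3 + 0 + 1 + 0 = 32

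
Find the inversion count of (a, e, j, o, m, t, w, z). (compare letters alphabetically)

Sweep left to right; for each value list the smaller values that follow it:
a → none → 0
e → none → 0
j → none → 0
o → m → 1
m → none → 0
t → none → 0
w → none → 0
z → none → 0
Sum: 0 + 0 + 0 + 1 + 0 + 0 + 0 + 0 = 1

1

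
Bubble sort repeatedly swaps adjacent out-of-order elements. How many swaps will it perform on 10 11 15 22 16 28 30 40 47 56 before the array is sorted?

1

The minimum number of adjacent swaps to sort an array equals its inversion count, since every such swap removes exactly one inversion.
Count inversions — for each element, later elements that are smaller:
10: none → 0
11: none → 0
15: none → 0
22: 16 → 1
16: none → 0
28: none → 0
30: none → 0
40: none → 0
47: none → 0
56: none → 0
Total inversions: 0 + 0 + 0 + 1 + 0 + 0 + 0 + 0 + 0 + 0 = 1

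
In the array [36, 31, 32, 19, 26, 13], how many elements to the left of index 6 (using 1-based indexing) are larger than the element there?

5

The element at index 6 is 13.
Elements before it: 36, 31, 32, 19, 26
Those larger than 13: 36, 31, 32, 19, 26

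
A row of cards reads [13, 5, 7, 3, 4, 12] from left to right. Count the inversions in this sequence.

Element-by-element contributions:
13: 5
5: 2
7: 2
3: 0
4: 0
12: 0
Sum: 5 + 2 + 2 + 0 + 0 + 0 = 9

9 out-of-order pairs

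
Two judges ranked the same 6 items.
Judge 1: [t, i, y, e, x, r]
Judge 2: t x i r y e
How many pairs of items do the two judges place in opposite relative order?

Assign each item its position (1..6) in the first ordering, then rewrite the second ordering as that position sequence:
positions: t→1, i→2, y→3, e→4, x→5, r→6
second ordering as positions: [1, 5, 2, 6, 3, 4]
Discordant pairs = inversions in this position sequence.
1: 0
5: 2, 3, 4 → 3
2: 0
6: 3, 4 → 2
3: 0
4: 0
Total: 0 + 3 + 0 + 2 + 0 + 0 = 5

There are 5 discordant pairs.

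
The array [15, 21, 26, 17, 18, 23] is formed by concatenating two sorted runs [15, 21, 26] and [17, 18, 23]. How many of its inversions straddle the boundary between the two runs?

5

Count, for every r in R, how many entries of L exceed r:
r = 17: 21, 26 → 2
r = 18: 21, 26 → 2
r = 23: 26 → 1
Cross-inversions: 2 + 2 + 1 = 5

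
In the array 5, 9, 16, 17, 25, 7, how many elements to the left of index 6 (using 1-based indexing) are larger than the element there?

4 such elements

The element at index 6 is 7.
Elements before it: 5, 9, 16, 17, 25
Those larger than 7: 9, 16, 17, 25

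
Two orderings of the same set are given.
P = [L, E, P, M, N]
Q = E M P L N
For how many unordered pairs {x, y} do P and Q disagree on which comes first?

Assign each item its position (1..5) in the first ordering, then rewrite the second ordering as that position sequence:
positions: L→1, E→2, P→3, M→4, N→5
second ordering as positions: [2, 4, 3, 1, 5]
Discordant pairs = inversions in this position sequence.
2: 1 → 1
4: 3, 1 → 2
3: 1 → 1
1: 0
5: 0
Total: 1 + 2 + 1 + 0 + 0 = 4

4 disagreeing pairs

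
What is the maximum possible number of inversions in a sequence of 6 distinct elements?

15 inversions

The maximum occurs when the array is in strictly decreasing order: every one of the C(6, 2) pairs is inverted.
C(6, 2) = 6·5/2 = 15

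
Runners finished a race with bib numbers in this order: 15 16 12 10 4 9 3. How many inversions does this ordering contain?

19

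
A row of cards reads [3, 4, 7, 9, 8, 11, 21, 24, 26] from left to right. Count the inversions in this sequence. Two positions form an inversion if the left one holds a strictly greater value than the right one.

1

Element-by-element contributions:
3: 0
4: 0
7: 0
9: 1
8: 0
11: 0
21: 0
24: 0
26: 0
Sum: 0 + 0 + 0 + 1 + 0 + 0 + 0 + 0 + 0 = 1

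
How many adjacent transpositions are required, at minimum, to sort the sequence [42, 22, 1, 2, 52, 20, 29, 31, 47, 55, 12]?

Each adjacent swap fixes exactly one inversion, so the minimum swap count equals the number of inversions.
Count inversions — for each element, later elements that are smaller:
42: 22, 1, 2, 20, 29, 31, 12 → 7
22: 1, 2, 20, 12 → 4
1: none → 0
2: none → 0
52: 20, 29, 31, 47, 12 → 5
20: 12 → 1
29: 12 → 1
31: 12 → 1
47: 12 → 1
55: 12 → 1
12: none → 0
Total inversions: 7 + 4 + 0 + 0 + 5 + 1 + 1 + 1 + 1 + 1 + 0 = 21

There are 21 swaps.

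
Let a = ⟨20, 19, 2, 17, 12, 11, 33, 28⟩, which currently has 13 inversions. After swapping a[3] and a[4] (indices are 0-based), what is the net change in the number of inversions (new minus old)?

Positions 3 and 4 hold 17 and 12; after swapping, the array is [20, 19, 2, 12, 17, 11, 33, 28].
Element-by-element contributions:
20: 5
19: 4
2: 0
12: 1
17: 1
11: 0
33: 1
28: 0
Sum: 5 + 4 + 0 + 1 + 1 + 0 + 1 + 0 = 12
Change: 12 − 13 = -1

-1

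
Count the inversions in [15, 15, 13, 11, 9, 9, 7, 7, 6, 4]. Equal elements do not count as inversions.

42 inversions

Sweep left to right; for each value list the smaller values that follow it:
15: 8
15: 8
13: 7
11: 6
9: 4
9: 4
7: 2
7: 2
6: 1
4: 0
Sum: 8 + 8 + 7 + 6 + 4 + 4 + 2 + 2 + 1 + 0 = 42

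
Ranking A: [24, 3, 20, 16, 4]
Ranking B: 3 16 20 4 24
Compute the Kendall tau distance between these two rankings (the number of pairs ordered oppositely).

Assign each item its position (1..5) in the first ordering, then rewrite the second ordering as that position sequence:
positions: 24→1, 3→2, 20→3, 16→4, 4→5
second ordering as positions: [2, 4, 3, 5, 1]
Discordant pairs = inversions in this position sequence.
2: 1 → 1
4: 3, 1 → 2
3: 1 → 1
5: 1 → 1
1: 0
Total: 1 + 2 + 1 + 1 + 0 = 5

5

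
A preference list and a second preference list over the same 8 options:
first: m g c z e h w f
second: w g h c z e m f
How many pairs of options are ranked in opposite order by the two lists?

Assign each item its position (1..8) in the first ordering, then rewrite the second ordering as that position sequence:
positions: m→1, g→2, c→3, z→4, e→5, h→6, w→7, f→8
second ordering as positions: [7, 2, 6, 3, 4, 5, 1, 8]
Discordant pairs = inversions in this position sequence.
7: 2, 6, 3, 4, 5, 1 → 6
2: 1 → 1
6: 3, 4, 5, 1 → 4
3: 1 → 1
4: 1 → 1
5: 1 → 1
1: 0
8: 0
Total: 6 + 1 + 4 + 1 + 1 + 1 + 0 + 0 = 14

14 pairs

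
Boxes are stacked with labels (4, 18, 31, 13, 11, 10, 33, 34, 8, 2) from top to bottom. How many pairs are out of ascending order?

Count, for each position, how many later elements it exceeds:
4: 1
18: 5
31: 5
13: 4
11: 3
10: 2
33: 2
34: 2
8: 1
2: 0
Sum: 1 + 5 + 5 + 4 + 3 + 2 + 2 + 2 + 1 + 0 = 25

25 out-of-order pairs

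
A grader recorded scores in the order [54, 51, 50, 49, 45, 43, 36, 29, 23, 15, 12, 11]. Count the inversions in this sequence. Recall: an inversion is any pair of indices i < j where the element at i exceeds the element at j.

Sweep left to right; for each value list the smaller values that follow it:
54 → 51, 50, 49, 45, 43, 36, 29, 23, 15, 12, 11 → 11
51 → 50, 49, 45, 43, 36, 29, 23, 15, 12, 11 → 10
50 → 49, 45, 43, 36, 29, 23, 15, 12, 11 → 9
49 → 45, 43, 36, 29, 23, 15, 12, 11 → 8
45 → 43, 36, 29, 23, 15, 12, 11 → 7
43 → 36, 29, 23, 15, 12, 11 → 6
36 → 29, 23, 15, 12, 11 → 5
29 → 23, 15, 12, 11 → 4
23 → 15, 12, 11 → 3
15 → 12, 11 → 2
12 → 11 → 1
11 → none → 0
Sum: 11 + 10 + 9 + 8 + 7 + 6 + 5 + 4 + 3 + 2 + 1 + 0 = 66

Inversions: 66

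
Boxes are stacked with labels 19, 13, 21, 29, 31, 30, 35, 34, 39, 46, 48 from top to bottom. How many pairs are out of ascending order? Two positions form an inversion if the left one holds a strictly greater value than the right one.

For each element, count later entries that are smaller:
19 → 13 → 1
13 → none → 0
21 → none → 0
29 → none → 0
31 → 30 → 1
30 → none → 0
35 → 34 → 1
34 → none → 0
39 → none → 0
46 → none → 0
48 → none → 0
Sum: 1 + 0 + 0 + 0 + 1 + 0 + 1 + 0 + 0 + 0 + 0 = 3

Inversions: 3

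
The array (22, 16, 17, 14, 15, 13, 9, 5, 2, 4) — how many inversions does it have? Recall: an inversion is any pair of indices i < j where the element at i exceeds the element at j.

42 inversions

Sweep left to right; for each value list the smaller values that follow it:
22 → 16, 17, 14, 15, 13, 9, 5, 2, 4 → 9
16 → 14, 15, 13, 9, 5, 2, 4 → 7
17 → 14, 15, 13, 9, 5, 2, 4 → 7
14 → 13, 9, 5, 2, 4 → 5
15 → 13, 9, 5, 2, 4 → 5
13 → 9, 5, 2, 4 → 4
9 → 5, 2, 4 → 3
5 → 2, 4 → 2
2 → none → 0
4 → none → 0
Sum: 9 + 7 + 7 + 5 + 5 + 4 + 3 + 2 + 0 + 0 = 42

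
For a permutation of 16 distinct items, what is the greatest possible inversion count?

120

The maximum occurs when the array is in strictly decreasing order: every one of the C(16, 2) pairs is inverted.
C(16, 2) = 16·15/2 = 120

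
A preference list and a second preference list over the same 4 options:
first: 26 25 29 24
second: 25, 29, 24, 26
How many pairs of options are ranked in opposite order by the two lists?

3 pairs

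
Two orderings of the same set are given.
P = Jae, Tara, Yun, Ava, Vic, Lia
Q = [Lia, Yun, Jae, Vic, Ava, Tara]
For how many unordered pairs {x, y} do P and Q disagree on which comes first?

There are 10 disagreeing pairs.

Assign each item its position (1..6) in the first ordering, then rewrite the second ordering as that position sequence:
positions: Jae→1, Tara→2, Yun→3, Ava→4, Vic→5, Lia→6
second ordering as positions: [6, 3, 1, 5, 4, 2]
Discordant pairs = inversions in this position sequence.
6: 3, 1, 5, 4, 2 → 5
3: 1, 2 → 2
1: 0
5: 4, 2 → 2
4: 2 → 1
2: 0
Total: 5 + 2 + 0 + 2 + 1 + 0 = 10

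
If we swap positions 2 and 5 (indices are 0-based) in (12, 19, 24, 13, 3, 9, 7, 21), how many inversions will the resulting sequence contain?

Positions 2 and 5 hold 24 and 9; after swapping, the array is [12, 19, 9, 13, 3, 24, 7, 21].
Count, for each position, how many later elements it exceeds:
12 → 9, 3, 7 → 3
19 → 9, 13, 3, 7 → 4
9 → 3, 7 → 2
13 → 3, 7 → 2
3 → none → 0
24 → 7, 21 → 2
7 → none → 0
21 → none → 0
Sum: 3 + 4 + 2 + 2 + 0 + 2 + 0 + 0 = 13

13 inversions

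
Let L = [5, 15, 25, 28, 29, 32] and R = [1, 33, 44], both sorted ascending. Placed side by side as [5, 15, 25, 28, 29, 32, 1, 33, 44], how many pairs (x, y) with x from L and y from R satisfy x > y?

For each element r of the right run, count left-run elements greater than r:
r = 1: 5, 15, 25, 28, 29, 32 → 6
r = 33: none → 0
r = 44: none → 0
Cross-inversions: 6 + 0 + 0 = 6

6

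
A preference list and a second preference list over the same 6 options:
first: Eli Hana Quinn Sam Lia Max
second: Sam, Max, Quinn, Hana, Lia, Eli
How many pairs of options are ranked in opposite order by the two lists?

There are 11 pairs.

Assign each item its position (1..6) in the first ordering, then rewrite the second ordering as that position sequence:
positions: Eli→1, Hana→2, Quinn→3, Sam→4, Lia→5, Max→6
second ordering as positions: [4, 6, 3, 2, 5, 1]
Discordant pairs = inversions in this position sequence.
4: 3, 2, 1 → 3
6: 3, 2, 5, 1 → 4
3: 2, 1 → 2
2: 1 → 1
5: 1 → 1
1: 0
Total: 3 + 4 + 2 + 1 + 1 + 0 = 11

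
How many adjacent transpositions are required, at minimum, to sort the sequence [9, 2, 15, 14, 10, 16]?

Swaps: 4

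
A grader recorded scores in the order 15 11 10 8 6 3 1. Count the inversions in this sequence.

Count, for each position, how many later elements it exceeds:
15: 6
11: 5
10: 4
8: 3
6: 2
3: 1
1: 0
Sum: 6 + 5 + 4 + 3 + 2 + 1 + 0 = 21

21 inversions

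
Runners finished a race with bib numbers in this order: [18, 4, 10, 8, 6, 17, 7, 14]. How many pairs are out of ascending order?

For each element, count later entries that are smaller:
18 → 4, 10, 8, 6, 17, 7, 14 → 7
4 → none → 0
10 → 8, 6, 7 → 3
8 → 6, 7 → 2
6 → none → 0
17 → 7, 14 → 2
7 → none → 0
14 → none → 0
Sum: 7 + 0 + 3 + 2 + 0 + 2 + 0 + 0 = 14

14 inversions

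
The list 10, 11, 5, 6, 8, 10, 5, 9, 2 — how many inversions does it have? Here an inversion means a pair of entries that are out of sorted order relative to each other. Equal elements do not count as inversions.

23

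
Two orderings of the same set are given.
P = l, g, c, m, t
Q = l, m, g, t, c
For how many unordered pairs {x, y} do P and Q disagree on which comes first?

3 disagreeing pairs

Assign each item its position (1..5) in the first ordering, then rewrite the second ordering as that position sequence:
positions: l→1, g→2, c→3, m→4, t→5
second ordering as positions: [1, 4, 2, 5, 3]
Discordant pairs = inversions in this position sequence.
1: 0
4: 2, 3 → 2
2: 0
5: 3 → 1
3: 0
Total: 0 + 2 + 0 + 1 + 0 = 3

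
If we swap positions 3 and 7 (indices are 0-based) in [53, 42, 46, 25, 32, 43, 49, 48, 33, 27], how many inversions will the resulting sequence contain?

32 inversions

Positions 3 and 7 hold 25 and 48; after swapping, the array is [53, 42, 46, 48, 32, 43, 49, 25, 33, 27].
Sweep left to right; for each value list the smaller values that follow it:
53 → 42, 46, 48, 32, 43, 49, 25, 33, 27 → 9
42 → 32, 25, 33, 27 → 4
46 → 32, 43, 25, 33, 27 → 5
48 → 32, 43, 25, 33, 27 → 5
32 → 25, 27 → 2
43 → 25, 33, 27 → 3
49 → 25, 33, 27 → 3
25 → none → 0
33 → 27 → 1
27 → none → 0
Sum: 9 + 4 + 5 + 5 + 2 + 3 + 3 + 0 + 1 + 0 = 32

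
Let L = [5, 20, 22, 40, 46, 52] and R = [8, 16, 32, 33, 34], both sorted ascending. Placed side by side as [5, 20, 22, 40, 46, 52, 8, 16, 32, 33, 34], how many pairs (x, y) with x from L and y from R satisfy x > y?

Count, for every r in R, how many entries of L exceed r:
r = 8: 20, 22, 40, 46, 52 → 5
r = 16: 20, 22, 40, 46, 52 → 5
r = 32: 40, 46, 52 → 3
r = 33: 40, 46, 52 → 3
r = 34: 40, 46, 52 → 3
Cross-inversions: 5 + 5 + 3 + 3 + 3 = 19

19 cross-inversions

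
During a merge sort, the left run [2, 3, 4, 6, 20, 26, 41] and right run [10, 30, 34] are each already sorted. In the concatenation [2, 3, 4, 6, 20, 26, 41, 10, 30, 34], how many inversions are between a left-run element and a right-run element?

5 split inversions

Count, for every r in R, how many entries of L exceed r:
r = 10: 20, 26, 41 → 3
r = 30: 41 → 1
r = 34: 41 → 1
Cross-inversions: 3 + 1 + 1 = 5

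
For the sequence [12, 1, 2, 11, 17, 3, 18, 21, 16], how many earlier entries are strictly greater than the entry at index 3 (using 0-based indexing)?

1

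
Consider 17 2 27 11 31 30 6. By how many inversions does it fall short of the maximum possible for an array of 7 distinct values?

12

Maximum inversions for 7 distinct elements is C(7, 2) = 7·6/2 = 21.
Current inversions — for each element, count later smaller elements:
17: 3
2: 0
27: 2
11: 1
31: 2
30: 1
6: 0
Current total: 3 + 0 + 2 + 1 + 2 + 1 + 0 = 9
Shortfall: 21 − 9 = 12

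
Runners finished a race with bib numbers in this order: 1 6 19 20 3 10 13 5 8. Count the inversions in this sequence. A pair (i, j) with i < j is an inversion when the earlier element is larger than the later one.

16 inversions

Element-by-element contributions:
1 → none → 0
6 → 3, 5 → 2
19 → 3, 10, 13, 5, 8 → 5
20 → 3, 10, 13, 5, 8 → 5
3 → none → 0
10 → 5, 8 → 2
13 → 5, 8 → 2
5 → none → 0
8 → none → 0
Sum: 0 + 2 + 5 + 5 + 0 + 2 + 2 + 0 + 0 = 16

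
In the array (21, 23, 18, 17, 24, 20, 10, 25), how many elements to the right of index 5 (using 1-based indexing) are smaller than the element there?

2

The element at index 5 is 24.
Elements after it: 20, 10, 25
Those smaller than 24: 20, 10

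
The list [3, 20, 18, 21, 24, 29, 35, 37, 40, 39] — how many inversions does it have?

2 inversions

Element-by-element contributions:
3: 0
20: 1
18: 0
21: 0
24: 0
29: 0
35: 0
37: 0
40: 1
39: 0
Sum: 0 + 1 + 0 + 0 + 0 + 0 + 0 + 0 + 1 + 0 = 2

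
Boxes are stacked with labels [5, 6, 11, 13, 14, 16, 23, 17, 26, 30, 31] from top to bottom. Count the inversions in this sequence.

Sweep left to right; for each value list the smaller values that follow it:
5: 0
6: 0
11: 0
13: 0
14: 0
16: 0
23: 1
17: 0
26: 0
30: 0
31: 0
Sum: 0 + 0 + 0 + 0 + 0 + 0 + 1 + 0 + 0 + 0 + 0 = 1

Inversions: 1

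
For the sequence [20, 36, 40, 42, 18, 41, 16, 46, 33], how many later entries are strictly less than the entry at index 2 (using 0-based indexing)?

3

The element at index 2 is 40.
Elements after it: 42, 18, 41, 16, 46, 33
Those smaller than 40: 18, 16, 33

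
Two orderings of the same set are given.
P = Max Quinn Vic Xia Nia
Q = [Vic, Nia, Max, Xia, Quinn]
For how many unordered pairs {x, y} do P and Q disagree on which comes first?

6

Assign each item its position (1..5) in the first ordering, then rewrite the second ordering as that position sequence:
positions: Max→1, Quinn→2, Vic→3, Xia→4, Nia→5
second ordering as positions: [3, 5, 1, 4, 2]
Discordant pairs = inversions in this position sequence.
3: 1, 2 → 2
5: 1, 4, 2 → 3
1: 0
4: 2 → 1
2: 0
Total: 2 + 3 + 0 + 1 + 0 = 6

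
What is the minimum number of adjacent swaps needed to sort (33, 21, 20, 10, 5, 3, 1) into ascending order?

The minimum number of adjacent swaps to sort an array equals its inversion count, since every such swap removes exactly one inversion.
Count inversions — for each element, later elements that are smaller:
33: 21, 20, 10, 5, 3, 1 → 6
21: 20, 10, 5, 3, 1 → 5
20: 10, 5, 3, 1 → 4
10: 5, 3, 1 → 3
5: 3, 1 → 2
3: 1 → 1
1: none → 0
Total inversions: 6 + 5 + 4 + 3 + 2 + 1 + 0 = 21

21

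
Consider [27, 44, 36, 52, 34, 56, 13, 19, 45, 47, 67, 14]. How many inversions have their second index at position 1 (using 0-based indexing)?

0 such elements

The element at index 1 is 44.
Elements before it: 27
None of them are larger than 44.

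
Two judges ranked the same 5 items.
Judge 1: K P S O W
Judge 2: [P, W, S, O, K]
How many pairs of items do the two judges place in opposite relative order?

6

Assign each item its position (1..5) in the first ordering, then rewrite the second ordering as that position sequence:
positions: K→1, P→2, S→3, O→4, W→5
second ordering as positions: [2, 5, 3, 4, 1]
Discordant pairs = inversions in this position sequence.
2: 1 → 1
5: 3, 4, 1 → 3
3: 1 → 1
4: 1 → 1
1: 0
Total: 1 + 3 + 1 + 1 + 0 = 6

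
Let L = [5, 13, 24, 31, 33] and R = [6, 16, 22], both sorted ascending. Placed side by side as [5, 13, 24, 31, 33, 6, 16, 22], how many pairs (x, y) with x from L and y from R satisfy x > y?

10

Take each right-half value and tally the left-half values above it:
r = 6: 13, 24, 31, 33 → 4
r = 16: 24, 31, 33 → 3
r = 22: 24, 31, 33 → 3
Cross-inversions: 4 + 3 + 3 = 10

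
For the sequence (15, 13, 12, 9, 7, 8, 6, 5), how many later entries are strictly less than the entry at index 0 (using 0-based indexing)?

7

The element at index 0 is 15.
Elements after it: 13, 12, 9, 7, 8, 6, 5
Those smaller than 15: 13, 12, 9, 7, 8, 6, 5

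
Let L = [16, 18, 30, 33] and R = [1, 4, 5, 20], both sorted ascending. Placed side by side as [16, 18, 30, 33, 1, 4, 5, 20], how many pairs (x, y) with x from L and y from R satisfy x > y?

Cross-inversions: 14

For each element r of the right run, count left-run elements greater than r:
r = 1: 16, 18, 30, 33 → 4
r = 4: 16, 18, 30, 33 → 4
r = 5: 16, 18, 30, 33 → 4
r = 20: 30, 33 → 2
Cross-inversions: 4 + 4 + 4 + 2 = 14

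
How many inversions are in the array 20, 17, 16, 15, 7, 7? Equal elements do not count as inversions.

For each element, count later entries that are smaller:
20: 5
17: 4
16: 3
15: 2
7: 0
7: 0
Sum: 5 + 4 + 3 + 2 + 0 + 0 = 14

14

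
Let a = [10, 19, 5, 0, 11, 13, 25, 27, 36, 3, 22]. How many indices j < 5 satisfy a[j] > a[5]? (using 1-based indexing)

1

The element at index 5 is 11.
Elements before it: 10, 19, 5, 0
Those larger than 11: 19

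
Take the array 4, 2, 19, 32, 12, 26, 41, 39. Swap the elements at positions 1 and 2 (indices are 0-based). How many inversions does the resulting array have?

Positions 1 and 2 hold 2 and 19; after swapping, the array is [4, 19, 2, 32, 12, 26, 41, 39].
For each element, count later entries that are smaller:
4: 1
19: 2
2: 0
32: 2
12: 0
26: 0
41: 1
39: 0
Sum: 1 + 2 + 0 + 2 + 0 + 0 + 1 + 0 = 6

6 inversions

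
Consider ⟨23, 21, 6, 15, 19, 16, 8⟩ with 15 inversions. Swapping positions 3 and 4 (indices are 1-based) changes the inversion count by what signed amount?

Positions 3 and 4 hold 6 and 15; after swapping, the array is [23, 21, 15, 6, 19, 16, 8].
For each element, count later entries that are smaller:
23 → 21, 15, 6, 19, 16, 8 → 6
21 → 15, 6, 19, 16, 8 → 5
15 → 6, 8 → 2
6 → none → 0
19 → 16, 8 → 2
16 → 8 → 1
8 → none → 0
Sum: 6 + 5 + 2 + 0 + 2 + 1 + 0 = 16
Change: 16 − 15 = +1

+1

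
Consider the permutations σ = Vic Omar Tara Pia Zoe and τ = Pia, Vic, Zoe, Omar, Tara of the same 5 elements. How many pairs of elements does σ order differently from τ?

Assign each item its position (1..5) in the first ordering, then rewrite the second ordering as that position sequence:
positions: Vic→1, Omar→2, Tara→3, Pia→4, Zoe→5
second ordering as positions: [4, 1, 5, 2, 3]
Discordant pairs = inversions in this position sequence.
4: 1, 2, 3 → 3
1: 0
5: 2, 3 → 2
2: 0
3: 0
Total: 3 + 0 + 2 + 0 + 0 = 5

There are 5 discordant pairs.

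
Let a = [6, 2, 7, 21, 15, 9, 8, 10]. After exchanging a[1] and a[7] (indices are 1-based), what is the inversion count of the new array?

12

Positions 1 and 7 hold 6 and 8; after swapping, the array is [8, 2, 7, 21, 15, 9, 6, 10].
Count, for each position, how many later elements it exceeds:
8 → 2, 7, 6 → 3
2 → none → 0
7 → 6 → 1
21 → 15, 9, 6, 10 → 4
15 → 9, 6, 10 → 3
9 → 6 → 1
6 → none → 0
10 → none → 0
Sum: 3 + 0 + 1 + 4 + 3 + 1 + 0 + 0 = 12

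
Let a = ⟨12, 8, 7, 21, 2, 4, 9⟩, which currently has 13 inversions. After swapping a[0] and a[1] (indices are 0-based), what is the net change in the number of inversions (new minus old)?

Positions 0 and 1 hold 12 and 8; after swapping, the array is [8, 12, 7, 21, 2, 4, 9].
Element-by-element contributions:
8: 3
12: 4
7: 2
21: 3
2: 0
4: 0
9: 0
Sum: 3 + 4 + 2 + 3 + 0 + 0 + 0 = 12
Change: 12 − 13 = -1

-1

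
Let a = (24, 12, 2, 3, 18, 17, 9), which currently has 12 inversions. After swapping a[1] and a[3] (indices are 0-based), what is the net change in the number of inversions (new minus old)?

Positions 1 and 3 hold 12 and 3; after swapping, the array is [24, 3, 2, 12, 18, 17, 9].
Element-by-element contributions:
24 → 3, 2, 12, 18, 17, 9 → 6
3 → 2 → 1
2 → none → 0
12 → 9 → 1
18 → 17, 9 → 2
17 → 9 → 1
9 → none → 0
Sum: 6 + 1 + 0 + 1 + 2 + 1 + 0 = 11
Change: 11 − 12 = -1

-1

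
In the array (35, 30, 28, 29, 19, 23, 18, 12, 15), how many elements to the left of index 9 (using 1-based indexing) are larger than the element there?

7

The element at index 9 is 15.
Elements before it: 35, 30, 28, 29, 19, 23, 18, 12
Those larger than 15: 35, 30, 28, 29, 19, 23, 18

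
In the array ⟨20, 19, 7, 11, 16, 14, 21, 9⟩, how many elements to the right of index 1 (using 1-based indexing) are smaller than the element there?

The element at index 1 is 20.
Elements after it: 19, 7, 11, 16, 14, 21, 9
Those smaller than 20: 19, 7, 11, 16, 14, 9

6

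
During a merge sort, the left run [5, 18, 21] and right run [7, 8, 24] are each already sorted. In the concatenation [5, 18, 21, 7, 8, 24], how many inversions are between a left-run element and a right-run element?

Count, for every r in R, how many entries of L exceed r:
r = 7: 18, 21 → 2
r = 8: 18, 21 → 2
r = 24: none → 0
Cross-inversions: 2 + 2 + 0 = 4

4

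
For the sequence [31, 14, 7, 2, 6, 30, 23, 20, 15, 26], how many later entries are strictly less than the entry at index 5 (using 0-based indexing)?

The element at index 5 is 30.
Elements after it: 23, 20, 15, 26
Those smaller than 30: 23, 20, 15, 26

4 such elements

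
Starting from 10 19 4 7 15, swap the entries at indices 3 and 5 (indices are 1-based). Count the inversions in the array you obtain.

Positions 3 and 5 hold 4 and 15; after swapping, the array is [10, 19, 15, 7, 4].
Element-by-element contributions:
10: 2
19: 3
15: 2
7: 1
4: 0
Sum: 2 + 3 + 2 + 1 + 0 = 8

8 inversions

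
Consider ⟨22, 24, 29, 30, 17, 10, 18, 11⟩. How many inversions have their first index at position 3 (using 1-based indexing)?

4 such elements

The element at index 3 is 29.
Elements after it: 30, 17, 10, 18, 11
Those smaller than 29: 17, 10, 18, 11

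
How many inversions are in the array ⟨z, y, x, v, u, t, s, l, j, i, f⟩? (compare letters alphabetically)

There are 55 inversions.

Sweep left to right; for each value list the smaller values that follow it:
z → y, x, v, u, t, s, l, j, i, f → 10
y → x, v, u, t, s, l, j, i, f → 9
x → v, u, t, s, l, j, i, f → 8
v → u, t, s, l, j, i, f → 7
u → t, s, l, j, i, f → 6
t → s, l, j, i, f → 5
s → l, j, i, f → 4
l → j, i, f → 3
j → i, f → 2
i → f → 1
f → none → 0
Sum: 10 + 9 + 8 + 7 + 6 + 5 + 4 + 3 + 2 + 1 + 0 = 55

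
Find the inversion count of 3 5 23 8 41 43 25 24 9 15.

16 out-of-order pairs

For each element, count later entries that are smaller:
3: 0
5: 0
23: 3
8: 0
41: 4
43: 4
25: 3
24: 2
9: 0
15: 0
Sum: 0 + 0 + 3 + 0 + 4 + 4 + 3 + 2 + 0 + 0 = 16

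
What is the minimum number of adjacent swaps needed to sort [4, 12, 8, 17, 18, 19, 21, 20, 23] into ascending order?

2

The minimum number of adjacent swaps to sort an array equals its inversion count, since every such swap removes exactly one inversion.
Count inversions — for each element, later elements that are smaller:
4: none → 0
12: 8 → 1
8: none → 0
17: none → 0
18: none → 0
19: none → 0
21: 20 → 1
20: none → 0
23: none → 0
Total inversions: 0 + 1 + 0 + 0 + 0 + 0 + 1 + 0 + 0 = 2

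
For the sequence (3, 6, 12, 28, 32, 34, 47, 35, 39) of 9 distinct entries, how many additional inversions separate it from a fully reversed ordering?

Maximum inversions for 9 distinct elements is C(9, 2) = 9·8/2 = 36.
Current inversions — for each element, count later smaller elements:
3: 0
6: 0
12: 0
28: 0
32: 0
34: 0
47: 2
35: 0
39: 0
Current total: 0 + 0 + 0 + 0 + 0 + 0 + 2 + 0 + 0 = 2
Shortfall: 36 − 2 = 34

34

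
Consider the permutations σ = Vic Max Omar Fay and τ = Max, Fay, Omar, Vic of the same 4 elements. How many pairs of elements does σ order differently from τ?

Assign each item its position (1..4) in the first ordering, then rewrite the second ordering as that position sequence:
positions: Vic→1, Max→2, Omar→3, Fay→4
second ordering as positions: [2, 4, 3, 1]
Discordant pairs = inversions in this position sequence.
2: 1 → 1
4: 3, 1 → 2
3: 1 → 1
1: 0
Total: 1 + 2 + 1 + 0 = 4

There are 4 discordant pairs.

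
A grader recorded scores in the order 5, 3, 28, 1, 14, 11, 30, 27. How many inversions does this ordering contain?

Element-by-element contributions:
5 → 3, 1 → 2
3 → 1 → 1
28 → 1, 14, 11, 27 → 4
1 → none → 0
14 → 11 → 1
11 → none → 0
30 → 27 → 1
27 → none → 0
Sum: 2 + 1 + 4 + 0 + 1 + 0 + 1 + 0 = 9

9 inversions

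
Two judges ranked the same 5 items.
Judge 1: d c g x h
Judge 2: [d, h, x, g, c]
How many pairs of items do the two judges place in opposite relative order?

Discordant pairs: 6

Assign each item its position (1..5) in the first ordering, then rewrite the second ordering as that position sequence:
positions: d→1, c→2, g→3, x→4, h→5
second ordering as positions: [1, 5, 4, 3, 2]
Discordant pairs = inversions in this position sequence.
1: 0
5: 4, 3, 2 → 3
4: 3, 2 → 2
3: 2 → 1
2: 0
Total: 0 + 3 + 2 + 1 + 0 = 6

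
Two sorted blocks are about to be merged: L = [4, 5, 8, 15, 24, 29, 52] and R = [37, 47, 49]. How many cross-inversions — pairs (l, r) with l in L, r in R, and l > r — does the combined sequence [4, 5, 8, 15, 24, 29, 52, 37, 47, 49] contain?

3

Take each right-half value and tally the left-half values above it:
r = 37: 52 → 1
r = 47: 52 → 1
r = 49: 52 → 1
Cross-inversions: 1 + 1 + 1 = 3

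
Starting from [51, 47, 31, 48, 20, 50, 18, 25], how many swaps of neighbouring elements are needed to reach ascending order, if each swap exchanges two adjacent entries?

Minimum adjacent swaps = number of inversions (each swap of adjacent out-of-order elements removes one inversion and no swap can remove more).
Count inversions — for each element, later elements that are smaller:
51: 47, 31, 48, 20, 50, 18, 25 → 7
47: 31, 20, 18, 25 → 4
31: 20, 18, 25 → 3
48: 20, 18, 25 → 3
20: 18 → 1
50: 18, 25 → 2
18: none → 0
25: none → 0
Total inversions: 7 + 4 + 3 + 3 + 1 + 2 + 0 + 0 = 20

20 adjacent swaps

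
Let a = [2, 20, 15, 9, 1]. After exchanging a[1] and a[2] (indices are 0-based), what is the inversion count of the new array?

6

Positions 1 and 2 hold 20 and 15; after swapping, the array is [2, 15, 20, 9, 1].
Sweep left to right; for each value list the smaller values that follow it:
2 → 1 → 1
15 → 9, 1 → 2
20 → 9, 1 → 2
9 → 1 → 1
1 → none → 0
Sum: 1 + 2 + 2 + 1 + 0 = 6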